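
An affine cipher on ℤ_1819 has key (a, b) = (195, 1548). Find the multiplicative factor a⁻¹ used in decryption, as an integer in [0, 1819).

Run Euclid on (1819, 195):
1819 = 9×195 + 64
195 = 3×64 + 3
64 = 21×3 + 1
3 = 3×1 + 0
Since gcd(195, 1819) = 1, back-substitute to write 1 as a combination:
1 = 64 − 21·3
1 = −21·195 + 64·64
1 = 64·1819 − 597·195
So 195·(-597) ≡ 1 (mod 1819), and -597 ≡ 1222 (mod 1819).

1222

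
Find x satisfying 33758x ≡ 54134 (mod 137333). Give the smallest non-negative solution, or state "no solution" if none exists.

First find gcd(33758, 137333):
137333 = 4*33758 + 2301
33758 = 14*2301 + 1544
2301 = 1*1544 + 757
1544 = 2*757 + 30
757 = 25*30 + 7
30 = 4*7 + 2
7 = 3*2 + 1
2 = 2*1 + 0
gcd = 1, so a unique solution mod 137333 exists.
Back-substitute for the Bézout coefficients:
1 = 7 − 3·2
1 = −3·30 + 13·7
1 = 13·757 − 328·30
1 = −328·1544 + 669·757
1 = 669·2301 − 997·1544
1 = −997·33758 + 14627·2301
1 = 14627·137333 − 59505·33758
So 33758·(-59505) ≡ 1 (mod 137333), giving 33758⁻¹ ≡ 77828.
x ≡ 33758⁻¹·54134 ≡ 77828·54134 ≡ 39178 (mod 137333).

39178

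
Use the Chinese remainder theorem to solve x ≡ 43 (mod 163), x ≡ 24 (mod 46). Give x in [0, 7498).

Write x = 43 + 163·k. Then 163·k ≡ 24 − 43 ≡ 27 (mod 46).
Need 163⁻¹ mod 46. Extended Euclid on (46, 25):
46 = 1×25 + 21
25 = 1×21 + 4
21 = 5×4 + 1
4 = 4×1 + 0
Back-substitute:
1 = 21 − 5·4
1 = −5·25 + 6·21
1 = 6·46 − 11·25
163⁻¹ ≡ 35 (mod 46), so k ≡ 35·27 ≡ 25 (mod 46).
x = 43 + 163·25 = 4118.

4118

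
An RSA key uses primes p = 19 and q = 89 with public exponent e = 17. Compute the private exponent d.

φ(n) = (p−1)(q−1) = 18·88 = 1584.
Need d with 17·d ≡ 1 (mod 1584). Apply the extended Euclidean algorithm:
1584 = 93*17 + 3
17 = 5*3 + 2
3 = 1*2 + 1
2 = 2*1 + 0
Back-substitute:
1 = 3 − 2
1 = −17 + 6·3
1 = 6·1584 − 559·17
So 17·(-559) ≡ 1 (mod 1584), hence d ≡ -559 ≡ 1025 (mod 1584).

1025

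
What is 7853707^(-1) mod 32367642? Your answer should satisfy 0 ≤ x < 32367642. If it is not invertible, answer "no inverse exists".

22619479

gcd(32367642, 7853707) by repeated division:
32367642 = 4*7853707 + 952814
7853707 = 8*952814 + 231195
952814 = 4*231195 + 28034
231195 = 8*28034 + 6923
28034 = 4*6923 + 342
6923 = 20*342 + 83
342 = 4*83 + 10
83 = 8*10 + 3
10 = 3*3 + 1
3 = 3*1 + 0
Since gcd(7853707, 32367642) = 1, back-substitute to write 1 as a combination:
1 = 10 − 3·3
1 = −3·83 + 25·10
1 = 25·342 − 103·83
1 = −103·6923 + 2085·342
1 = 2085·28034 − 8443·6923
1 = −8443·231195 + 69629·28034
1 = 69629·952814 − 286959·231195
1 = −286959·7853707 + 2365301·952814
1 = 2365301·32367642 − 9748163·7853707
Thus 7853707·(-9748163) ≡ 1 (mod 32367642); reducing, -9748163 mod 32367642 = 22619479.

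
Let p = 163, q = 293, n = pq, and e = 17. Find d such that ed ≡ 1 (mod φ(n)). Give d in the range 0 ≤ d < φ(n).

φ(n) = (p−1)(q−1) = 162·292 = 47304.
Need d with 17·d ≡ 1 (mod 47304). Apply the extended Euclidean algorithm:
47304 = 2782·17 + 10
17 = 1·10 + 7
10 = 1·7 + 3
7 = 2·3 + 1
3 = 3·1 + 0
Back-substitute:
1 = 7 − 2·3
1 = −2·10 + 3·7
1 = 3·17 − 5·10
1 = −5·47304 + 13913·17
So 17·13913 ≡ 1 (mod 47304), hence d = 13913.

13913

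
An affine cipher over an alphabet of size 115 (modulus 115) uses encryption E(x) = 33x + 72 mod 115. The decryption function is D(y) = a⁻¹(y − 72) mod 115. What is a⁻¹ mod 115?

7

Extended Euclidean algorithm:
115 = 3*33 + 16
33 = 2*16 + 1
16 = 16*1 + 0
Since gcd(33, 115) = 1, back-substitute to write 1 as a combination:
1 = 33 − 2·16
1 = −2·115 + 7·33
So 33·7 ≡ 1 (mod 115).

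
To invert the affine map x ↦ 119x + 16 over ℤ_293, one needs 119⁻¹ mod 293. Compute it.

Apply the Euclidean algorithm to 293 and 119:
293 = 2×119 + 55
119 = 2×55 + 9
55 = 6×9 + 1
9 = 9×1 + 0
gcd = 1, so the inverse exists. Back-substitute:
1 = 55 − 6·9
1 = −6·119 + 13·55
1 = 13·293 − 32·119
Thus 119·(-32) ≡ 1 (mod 293); reducing, -32 mod 293 = 261.

261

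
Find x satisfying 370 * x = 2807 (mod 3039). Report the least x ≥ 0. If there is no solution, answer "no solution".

First find gcd(370, 3039):
3039 = 8*370 + 79
370 = 4*79 + 54
79 = 1*54 + 25
54 = 2*25 + 4
25 = 6*4 + 1
4 = 4*1 + 0
gcd = 1, so a unique solution mod 3039 exists.
Back-substitute for the Bézout coefficients:
1 = 25 − 6·4
1 = −6·54 + 13·25
1 = 13·79 − 19·54
1 = −19·370 + 89·79
1 = 89·3039 − 731·370
So 370·(-731) ≡ 1 (mod 3039), giving 370⁻¹ ≡ 2308.
x ≡ 370⁻¹·2807 ≡ 2308·2807 ≡ 2447 (mod 3039).

2447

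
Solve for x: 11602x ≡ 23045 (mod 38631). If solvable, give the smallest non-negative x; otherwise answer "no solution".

10940

First find gcd(11602, 38631):
38631 = 3·11602 + 3825
11602 = 3·3825 + 127
3825 = 30·127 + 15
127 = 8·15 + 7
15 = 2·7 + 1
7 = 7·1 + 0
gcd = 1, so a unique solution mod 38631 exists.
Back-substitute for the Bézout coefficients:
1 = 15 − 2·7
1 = −2·127 + 17·15
1 = 17·3825 − 512·127
1 = −512·11602 + 1553·3825
1 = 1553·38631 − 5171·11602
So 11602·(-5171) ≡ 1 (mod 38631), giving 11602⁻¹ ≡ 33460.
x ≡ 11602⁻¹·23045 ≡ 33460·23045 ≡ 10940 (mod 38631).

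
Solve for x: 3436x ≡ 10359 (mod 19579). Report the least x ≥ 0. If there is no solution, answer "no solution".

2892

First find gcd(3436, 19579):
19579 = 5·3436 + 2399
3436 = 1·2399 + 1037
2399 = 2·1037 + 325
1037 = 3·325 + 62
325 = 5·62 + 15
62 = 4·15 + 2
15 = 7·2 + 1
2 = 2·1 + 0
gcd = 1, so a unique solution mod 19579 exists.
Back-substitute for the Bézout coefficients:
1 = 15 − 7·2
1 = −7·62 + 29·15
1 = 29·325 − 152·62
1 = −152·1037 + 485·325
1 = 485·2399 − 1122·1037
1 = −1122·3436 + 1607·2399
1 = 1607·19579 − 9157·3436
So 3436·(-9157) ≡ 1 (mod 19579), giving 3436⁻¹ ≡ 10422.
x ≡ 3436⁻¹·10359 ≡ 10422·10359 ≡ 2892 (mod 19579).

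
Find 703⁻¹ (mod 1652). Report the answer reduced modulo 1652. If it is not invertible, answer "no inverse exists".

gcd(1652, 703) by repeated division:
1652 = 2·703 + 246
703 = 2·246 + 211
246 = 1·211 + 35
211 = 6·35 + 1
35 = 35·1 + 0
The gcd is 1. Working backward:
1 = 211 − 6·35
1 = −6·246 + 7·211
1 = 7·703 − 20·246
1 = −20·1652 + 47·703
So 703·47 ≡ 1 (mod 1652).

47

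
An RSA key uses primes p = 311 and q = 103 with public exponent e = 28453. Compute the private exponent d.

φ(n) = (p−1)(q−1) = 310·102 = 31620.
Need d with 28453·d ≡ 1 (mod 31620). Apply the extended Euclidean algorithm:
31620 = 1·28453 + 3167
28453 = 8·3167 + 3117
3167 = 1·3117 + 50
3117 = 62·50 + 17
50 = 2·17 + 16
17 = 1·16 + 1
16 = 16·1 + 0
Back-substitute:
1 = 17 − 16
1 = −50 + 3·17
1 = 3·3117 − 187·50
1 = −187·3167 + 190·3117
1 = 190·28453 − 1707·3167
1 = −1707·31620 + 1897·28453
So 28453·1897 ≡ 1 (mod 31620), hence d = 1897.

1897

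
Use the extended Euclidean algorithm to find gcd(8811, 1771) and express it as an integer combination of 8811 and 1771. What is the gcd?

Apply Euclid's algorithm to 8811 and 1771:
8811 = 4×1771 + 1727
1771 = 1×1727 + 44
1727 = 39×44 + 11
44 = 4×11 + 0
gcd(8811, 1771) = 11.
Back-substituting:
11 = 1727 − 39·44
11 = −39·1771 + 40·1727
11 = 40·8811 − 199·1771
So 11 = (40)·8811 + (-199)·1771.

11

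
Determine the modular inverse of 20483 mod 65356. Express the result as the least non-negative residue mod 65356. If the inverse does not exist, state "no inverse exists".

21027

Apply the Euclidean algorithm to 65356 and 20483:
65356 = 3×20483 + 3907
20483 = 5×3907 + 948
3907 = 4×948 + 115
948 = 8×115 + 28
115 = 4×28 + 3
28 = 9×3 + 1
3 = 3×1 + 0
Since gcd(20483, 65356) = 1, back-substitute to write 1 as a combination:
1 = 28 − 9·3
1 = −9·115 + 37·28
1 = 37·948 − 305·115
1 = −305·3907 + 1257·948
1 = 1257·20483 − 6590·3907
1 = −6590·65356 + 21027·20483
So 20483·21027 ≡ 1 (mod 65356).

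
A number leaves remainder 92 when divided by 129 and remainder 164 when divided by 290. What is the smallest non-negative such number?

Write x = 92 + 129·k. Then 129·k ≡ 164 − 92 ≡ 72 (mod 290).
Need 129⁻¹ mod 290. Extended Euclid on (290, 129):
290 = 2·129 + 32
129 = 4·32 + 1
32 = 32·1 + 0
Back-substitute:
1 = 129 − 4·32
1 = −4·290 + 9·129
129⁻¹ ≡ 9 (mod 290), so k ≡ 9·72 ≡ 68 (mod 290).
x = 92 + 129·68 = 8864.

8864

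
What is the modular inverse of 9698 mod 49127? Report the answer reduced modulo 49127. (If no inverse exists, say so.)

Compute gcd(9698, 49127):
49127 = 5×9698 + 637
9698 = 15×637 + 143
637 = 4×143 + 65
143 = 2×65 + 13
65 = 5×13 + 0
Since gcd = 13 > 1, 9698 is not a unit mod 49127.

no inverse exists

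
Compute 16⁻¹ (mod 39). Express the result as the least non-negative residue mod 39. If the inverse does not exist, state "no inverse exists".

22

Extended Euclidean algorithm:
39 = 2×16 + 7
16 = 2×7 + 2
7 = 3×2 + 1
2 = 2×1 + 0
Since gcd(16, 39) = 1, back-substitute to write 1 as a combination:
1 = 7 − 3·2
1 = −3·16 + 7·7
1 = 7·39 − 17·16
So 16·(-17) ≡ 1 (mod 39), and -17 ≡ 22 (mod 39).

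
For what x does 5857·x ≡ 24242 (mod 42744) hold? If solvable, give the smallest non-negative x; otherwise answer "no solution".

First find gcd(5857, 42744):
42744 = 7*5857 + 1745
5857 = 3*1745 + 622
1745 = 2*622 + 501
622 = 1*501 + 121
501 = 4*121 + 17
121 = 7*17 + 2
17 = 8*2 + 1
2 = 2*1 + 0
gcd = 1, so a unique solution mod 42744 exists.
Back-substitute for the Bézout coefficients:
1 = 17 − 8·2
1 = −8·121 + 57·17
1 = 57·501 − 236·121
1 = −236·622 + 293·501
1 = 293·1745 − 822·622
1 = −822·5857 + 2759·1745
1 = 2759·42744 − 20135·5857
So 5857·(-20135) ≡ 1 (mod 42744), giving 5857⁻¹ ≡ 22609.
x ≡ 5857⁻¹·24242 ≡ 22609·24242 ≡ 23810 (mod 42744).

23810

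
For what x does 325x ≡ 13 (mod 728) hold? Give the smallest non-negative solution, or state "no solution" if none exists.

First find gcd(325, 728):
728 = 2*325 + 78
325 = 4*78 + 13
78 = 6*13 + 0
gcd = 13 and 13 | 13, so solutions exist. Divide through by 13: 25x ≡ 1 (mod 56).
Now find 25⁻¹ mod 56:
56 = 2×25 + 6
25 = 4×6 + 1
6 = 6×1 + 0
Back-substitute:
1 = 25 − 4·6
1 = −4·56 + 9·25
So 25⁻¹ ≡ 9 (mod 56).
Then x ≡ 9·1 ≡ 9 (mod 56); the smallest non-negative solution is x = 9.

9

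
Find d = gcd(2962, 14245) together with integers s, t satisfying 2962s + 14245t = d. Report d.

Repeated division:
14245 = 4*2962 + 2397
2962 = 1*2397 + 565
2397 = 4*565 + 137
565 = 4*137 + 17
137 = 8*17 + 1
17 = 17*1 + 0
gcd(2962, 14245) = 1.
Express as a combination:
1 = 137 − 8·17
1 = −8·565 + 33·137
1 = 33·2397 − 140·565
1 = −140·2962 + 173·2397
1 = 173·14245 − 832·2962
So 1 = (173)·14245 + (-832)·2962.

1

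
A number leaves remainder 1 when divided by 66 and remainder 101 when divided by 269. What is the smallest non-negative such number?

Write x = 1 + 66·k. Then 66·k ≡ 101 − 1 ≡ 100 (mod 269).
Need 66⁻¹ mod 269. Extended Euclid on (269, 66):
269 = 4*66 + 5
66 = 13*5 + 1
5 = 5*1 + 0
Back-substitute:
1 = 66 − 13·5
1 = −13·269 + 53·66
66⁻¹ ≡ 53 (mod 269), so k ≡ 53·100 ≡ 189 (mod 269).
x = 1 + 66·189 = 12475.

12475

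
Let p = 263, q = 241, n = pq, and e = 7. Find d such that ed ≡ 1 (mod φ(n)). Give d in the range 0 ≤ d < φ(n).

φ(n) = (p−1)(q−1) = 262·240 = 62880.
Need d with 7·d ≡ 1 (mod 62880). Apply the extended Euclidean algorithm:
62880 = 8982·7 + 6
7 = 1·6 + 1
6 = 6·1 + 0
Back-substitute:
1 = 7 − 6
1 = −62880 + 8983·7
So 7·8983 ≡ 1 (mod 62880), hence d = 8983.

8983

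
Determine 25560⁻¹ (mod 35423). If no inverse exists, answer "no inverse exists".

Apply the Euclidean algorithm to 35423 and 25560:
35423 = 1·25560 + 9863
25560 = 2·9863 + 5834
9863 = 1·5834 + 4029
5834 = 1·4029 + 1805
4029 = 2·1805 + 419
1805 = 4·419 + 129
419 = 3·129 + 32
129 = 4·32 + 1
32 = 32·1 + 0
gcd = 1, so the inverse exists. Back-substitute:
1 = 129 − 4·32
1 = −4·419 + 13·129
1 = 13·1805 − 56·419
1 = −56·4029 + 125·1805
1 = 125·5834 − 181·4029
1 = −181·9863 + 306·5834
1 = 306·25560 − 793·9863
1 = −793·35423 + 1099·25560
So 25560·1099 ≡ 1 (mod 35423).

1099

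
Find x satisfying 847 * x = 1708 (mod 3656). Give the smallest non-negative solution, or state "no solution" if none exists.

First find gcd(847, 3656):
3656 = 4*847 + 268
847 = 3*268 + 43
268 = 6*43 + 10
43 = 4*10 + 3
10 = 3*3 + 1
3 = 3*1 + 0
gcd = 1, so a unique solution mod 3656 exists.
Back-substitute for the Bézout coefficients:
1 = 10 − 3·3
1 = −3·43 + 13·10
1 = 13·268 − 81·43
1 = −81·847 + 256·268
1 = 256·3656 − 1105·847
So 847·(-1105) ≡ 1 (mod 3656), giving 847⁻¹ ≡ 2551.
x ≡ 847⁻¹·1708 ≡ 2551·1708 ≡ 2812 (mod 3656).

2812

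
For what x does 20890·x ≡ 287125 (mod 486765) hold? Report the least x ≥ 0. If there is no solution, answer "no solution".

68776

First find gcd(20890, 486765):
486765 = 23·20890 + 6295
20890 = 3·6295 + 2005
6295 = 3·2005 + 280
2005 = 7·280 + 45
280 = 6·45 + 10
45 = 4·10 + 5
10 = 2·5 + 0
gcd = 5 and 5 | 287125, so solutions exist. Divide through by 5: 4178x ≡ 57425 (mod 97353).
Now find 4178⁻¹ mod 97353:
97353 = 23*4178 + 1259
4178 = 3*1259 + 401
1259 = 3*401 + 56
401 = 7*56 + 9
56 = 6*9 + 2
9 = 4*2 + 1
2 = 2*1 + 0
Back-substitute:
1 = 9 − 4·2
1 = −4·56 + 25·9
1 = 25·401 − 179·56
1 = −179·1259 + 562·401
1 = 562·4178 − 1865·1259
1 = −1865·97353 + 43457·4178
So 4178⁻¹ ≡ 43457 (mod 97353).
Then x ≡ 43457·57425 ≡ 68776 (mod 97353); the smallest non-negative solution is x = 68776.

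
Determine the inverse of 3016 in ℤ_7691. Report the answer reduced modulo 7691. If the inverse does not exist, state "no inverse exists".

1910

Run Euclid on (7691, 3016):
7691 = 2·3016 + 1659
3016 = 1·1659 + 1357
1659 = 1·1357 + 302
1357 = 4·302 + 149
302 = 2·149 + 4
149 = 37·4 + 1
4 = 4·1 + 0
Since gcd(3016, 7691) = 1, back-substitute to write 1 as a combination:
1 = 149 − 37·4
1 = −37·302 + 75·149
1 = 75·1357 − 337·302
1 = −337·1659 + 412·1357
1 = 412·3016 − 749·1659
1 = −749·7691 + 1910·3016
So 3016·1910 ≡ 1 (mod 7691).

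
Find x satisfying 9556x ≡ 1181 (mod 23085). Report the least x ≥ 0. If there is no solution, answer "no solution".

2771

First find gcd(9556, 23085):
23085 = 2·9556 + 3973
9556 = 2·3973 + 1610
3973 = 2·1610 + 753
1610 = 2·753 + 104
753 = 7·104 + 25
104 = 4·25 + 4
25 = 6·4 + 1
4 = 4·1 + 0
gcd = 1, so a unique solution mod 23085 exists.
Back-substitute for the Bézout coefficients:
1 = 25 − 6·4
1 = −6·104 + 25·25
1 = 25·753 − 181·104
1 = −181·1610 + 387·753
1 = 387·3973 − 955·1610
1 = −955·9556 + 2297·3973
1 = 2297·23085 − 5549·9556
So 9556·(-5549) ≡ 1 (mod 23085), giving 9556⁻¹ ≡ 17536.
x ≡ 9556⁻¹·1181 ≡ 17536·1181 ≡ 2771 (mod 23085).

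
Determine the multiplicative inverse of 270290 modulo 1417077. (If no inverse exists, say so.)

39515

Apply the Euclidean algorithm to 1417077 and 270290:
1417077 = 5×270290 + 65627
270290 = 4×65627 + 7782
65627 = 8×7782 + 3371
7782 = 2×3371 + 1040
3371 = 3×1040 + 251
1040 = 4×251 + 36
251 = 6×36 + 35
36 = 1×35 + 1
35 = 35×1 + 0
The gcd is 1. Working backward:
1 = 36 − 35
1 = −251 + 7·36
1 = 7·1040 − 29·251
1 = −29·3371 + 94·1040
1 = 94·7782 − 217·3371
1 = −217·65627 + 1830·7782
1 = 1830·270290 − 7537·65627
1 = −7537·1417077 + 39515·270290
So 270290·39515 ≡ 1 (mod 1417077).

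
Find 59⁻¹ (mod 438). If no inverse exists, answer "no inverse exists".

Run Euclid on (438, 59):
438 = 7×59 + 25
59 = 2×25 + 9
25 = 2×9 + 7
9 = 1×7 + 2
7 = 3×2 + 1
2 = 2×1 + 0
gcd = 1, so the inverse exists. Back-substitute:
1 = 7 − 3·2
1 = −3·9 + 4·7
1 = 4·25 − 11·9
1 = −11·59 + 26·25
1 = 26·438 − 193·59
So 59·(-193) ≡ 1 (mod 438), and -193 ≡ 245 (mod 438).

245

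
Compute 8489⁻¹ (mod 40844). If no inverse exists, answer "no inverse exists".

Extended Euclidean algorithm:
40844 = 4·8489 + 6888
8489 = 1·6888 + 1601
6888 = 4·1601 + 484
1601 = 3·484 + 149
484 = 3·149 + 37
149 = 4·37 + 1
37 = 37·1 + 0
Since gcd(8489, 40844) = 1, back-substitute to write 1 as a combination:
1 = 149 − 4·37
1 = −4·484 + 13·149
1 = 13·1601 − 43·484
1 = −43·6888 + 185·1601
1 = 185·8489 − 228·6888
1 = −228·40844 + 1097·8489
So 8489·1097 ≡ 1 (mod 40844).

1097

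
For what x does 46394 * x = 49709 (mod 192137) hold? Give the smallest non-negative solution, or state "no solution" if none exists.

191521

First find gcd(46394, 192137):
192137 = 4·46394 + 6561
46394 = 7·6561 + 467
6561 = 14·467 + 23
467 = 20·23 + 7
23 = 3·7 + 2
7 = 3·2 + 1
2 = 2·1 + 0
gcd = 1, so a unique solution mod 192137 exists.
Back-substitute for the Bézout coefficients:
1 = 7 − 3·2
1 = −3·23 + 10·7
1 = 10·467 − 203·23
1 = −203·6561 + 2852·467
1 = 2852·46394 − 20167·6561
1 = −20167·192137 + 83520·46394
So 46394·(83520) ≡ 1 (mod 192137), giving 46394⁻¹ ≡ 83520.
x ≡ 46394⁻¹·49709 ≡ 83520·49709 ≡ 191521 (mod 192137).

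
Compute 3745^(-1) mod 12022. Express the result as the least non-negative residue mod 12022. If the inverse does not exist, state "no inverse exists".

11579

Extended Euclidean algorithm:
12022 = 3·3745 + 787
3745 = 4·787 + 597
787 = 1·597 + 190
597 = 3·190 + 27
190 = 7·27 + 1
27 = 27·1 + 0
The gcd is 1. Working backward:
1 = 190 − 7·27
1 = −7·597 + 22·190
1 = 22·787 − 29·597
1 = −29·3745 + 138·787
1 = 138·12022 − 443·3745
Thus 3745·(-443) ≡ 1 (mod 12022); reducing, -443 mod 12022 = 11579.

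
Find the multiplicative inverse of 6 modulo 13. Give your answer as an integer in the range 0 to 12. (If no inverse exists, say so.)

gcd(13, 6) by repeated division:
13 = 2·6 + 1
6 = 6·1 + 0
Since gcd(6, 13) = 1, back-substitute to write 1 as a combination:
1 = 13 − 2·6
Hence 6⁻¹ ≡ -2 ≡ 11 (mod 13).

11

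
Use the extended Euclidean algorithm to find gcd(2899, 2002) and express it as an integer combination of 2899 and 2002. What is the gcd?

13

Apply Euclid's algorithm to 2899 and 2002:
2899 = 1·2002 + 897
2002 = 2·897 + 208
897 = 4·208 + 65
208 = 3·65 + 13
65 = 5·13 + 0
gcd(2899, 2002) = 13.
Back-substituting:
13 = 208 − 3·65
13 = −3·897 + 13·208
13 = 13·2002 − 29·897
13 = −29·2899 + 42·2002
So 13 = (-29)·2899 + (42)·2002.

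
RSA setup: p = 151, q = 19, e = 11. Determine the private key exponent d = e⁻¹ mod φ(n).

491

φ(n) = (p−1)(q−1) = 150·18 = 2700.
Need d with 11·d ≡ 1 (mod 2700). Apply the extended Euclidean algorithm:
2700 = 245*11 + 5
11 = 2*5 + 1
5 = 5*1 + 0
Back-substitute:
1 = 11 − 2·5
1 = −2·2700 + 491·11
So 11·491 ≡ 1 (mod 2700), hence d = 491.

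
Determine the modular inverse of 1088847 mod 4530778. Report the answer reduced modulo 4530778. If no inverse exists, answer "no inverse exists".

3980363

Extended Euclidean algorithm:
4530778 = 4*1088847 + 175390
1088847 = 6*175390 + 36507
175390 = 4*36507 + 29362
36507 = 1*29362 + 7145
29362 = 4*7145 + 782
7145 = 9*782 + 107
782 = 7*107 + 33
107 = 3*33 + 8
33 = 4*8 + 1
8 = 8*1 + 0
gcd = 1, so the inverse exists. Back-substitute:
1 = 33 − 4·8
1 = −4·107 + 13·33
1 = 13·782 − 95·107
1 = −95·7145 + 868·782
1 = 868·29362 − 3567·7145
1 = −3567·36507 + 4435·29362
1 = 4435·175390 − 21307·36507
1 = −21307·1088847 + 132277·175390
1 = 132277·4530778 − 550415·1088847
So 1088847·(-550415) ≡ 1 (mod 4530778), and -550415 ≡ 3980363 (mod 4530778).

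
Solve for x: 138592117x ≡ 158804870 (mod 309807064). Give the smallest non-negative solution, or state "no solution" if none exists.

154285054

First find gcd(138592117, 309807064):
309807064 = 2·138592117 + 32622830
138592117 = 4·32622830 + 8100797
32622830 = 4·8100797 + 219642
8100797 = 36·219642 + 193685
219642 = 1·193685 + 25957
193685 = 7·25957 + 11986
25957 = 2·11986 + 1985
11986 = 6·1985 + 76
1985 = 26·76 + 9
76 = 8·9 + 4
9 = 2·4 + 1
4 = 4·1 + 0
gcd = 1, so a unique solution mod 309807064 exists.
Back-substitute for the Bézout coefficients:
1 = 9 − 2·4
1 = −2·76 + 17·9
1 = 17·1985 − 444·76
1 = −444·11986 + 2681·1985
1 = 2681·25957 − 5806·11986
1 = −5806·193685 + 43323·25957
1 = 43323·219642 − 49129·193685
1 = −49129·8100797 + 1811967·219642
1 = 1811967·32622830 − 7296997·8100797
1 = −7296997·138592117 + 30999955·32622830
1 = 30999955·309807064 − 69296907·138592117
So 138592117·(-69296907) ≡ 1 (mod 309807064), giving 138592117⁻¹ ≡ 240510157.
x ≡ 138592117⁻¹·158804870 ≡ 240510157·158804870 ≡ 154285054 (mod 309807064).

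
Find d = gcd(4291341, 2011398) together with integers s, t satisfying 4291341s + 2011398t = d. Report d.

Apply Euclid's algorithm to 4291341 and 2011398:
4291341 = 2·2011398 + 268545
2011398 = 7·268545 + 131583
268545 = 2·131583 + 5379
131583 = 24·5379 + 2487
5379 = 2·2487 + 405
2487 = 6·405 + 57
405 = 7·57 + 6
57 = 9·6 + 3
6 = 2·3 + 0
gcd(4291341, 2011398) = 3.
Back-substituting:
3 = 57 − 9·6
3 = −9·405 + 64·57
3 = 64·2487 − 393·405
3 = −393·5379 + 850·2487
3 = 850·131583 − 20793·5379
3 = −20793·268545 + 42436·131583
3 = 42436·2011398 − 317845·268545
3 = −317845·4291341 + 678126·2011398
So 3 = (-317845)·4291341 + (678126)·2011398.

3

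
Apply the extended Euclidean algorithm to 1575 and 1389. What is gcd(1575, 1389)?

3

Euclidean algorithm:
1575 = 1×1389 + 186
1389 = 7×186 + 87
186 = 2×87 + 12
87 = 7×12 + 3
12 = 4×3 + 0
gcd(1575, 1389) = 3.
Back-substituting:
3 = 87 − 7·12
3 = −7·186 + 15·87
3 = 15·1389 − 112·186
3 = −112·1575 + 127·1389
So 3 = (-112)·1575 + (127)·1389.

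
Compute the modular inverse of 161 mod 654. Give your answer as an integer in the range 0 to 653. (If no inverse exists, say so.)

65

Apply the Euclidean algorithm to 654 and 161:
654 = 4×161 + 10
161 = 16×10 + 1
10 = 10×1 + 0
Since gcd(161, 654) = 1, back-substitute to write 1 as a combination:
1 = 161 − 16·10
1 = −16·654 + 65·161
So 161·65 ≡ 1 (mod 654).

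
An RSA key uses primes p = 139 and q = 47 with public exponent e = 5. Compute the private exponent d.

3809

φ(n) = (p−1)(q−1) = 138·46 = 6348.
Need d with 5·d ≡ 1 (mod 6348). Apply the extended Euclidean algorithm:
6348 = 1269*5 + 3
5 = 1*3 + 2
3 = 1*2 + 1
2 = 2*1 + 0
Back-substitute:
1 = 3 − 2
1 = −5 + 2·3
1 = 2·6348 − 2539·5
So 5·(-2539) ≡ 1 (mod 6348), hence d ≡ -2539 ≡ 3809 (mod 6348).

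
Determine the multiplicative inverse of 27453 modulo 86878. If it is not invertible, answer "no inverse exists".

Apply the Euclidean algorithm to 86878 and 27453:
86878 = 3*27453 + 4519
27453 = 6*4519 + 339
4519 = 13*339 + 112
339 = 3*112 + 3
112 = 37*3 + 1
3 = 3*1 + 0
The gcd is 1. Working backward:
1 = 112 − 37·3
1 = −37·339 + 112·112
1 = 112·4519 − 1493·339
1 = −1493·27453 + 9070·4519
1 = 9070·86878 − 28703·27453
So 27453·(-28703) ≡ 1 (mod 86878), and -28703 ≡ 58175 (mod 86878).

58175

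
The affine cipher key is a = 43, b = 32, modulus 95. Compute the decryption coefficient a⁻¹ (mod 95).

gcd(95, 43) by repeated division:
95 = 2*43 + 9
43 = 4*9 + 7
9 = 1*7 + 2
7 = 3*2 + 1
2 = 2*1 + 0
Since gcd(43, 95) = 1, back-substitute to write 1 as a combination:
1 = 7 − 3·2
1 = −3·9 + 4·7
1 = 4·43 − 19·9
1 = −19·95 + 42·43
So 43·42 ≡ 1 (mod 95).

42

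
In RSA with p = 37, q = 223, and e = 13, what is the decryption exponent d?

φ(n) = (p−1)(q−1) = 36·222 = 7992.
Need d with 13·d ≡ 1 (mod 7992). Apply the extended Euclidean algorithm:
7992 = 614×13 + 10
13 = 1×10 + 3
10 = 3×3 + 1
3 = 3×1 + 0
Back-substitute:
1 = 10 − 3·3
1 = −3·13 + 4·10
1 = 4·7992 − 2459·13
So 13·(-2459) ≡ 1 (mod 7992), hence d ≡ -2459 ≡ 5533 (mod 7992).

5533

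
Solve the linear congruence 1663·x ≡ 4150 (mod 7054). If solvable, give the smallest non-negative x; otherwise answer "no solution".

1924

First find gcd(1663, 7054):
7054 = 4·1663 + 402
1663 = 4·402 + 55
402 = 7·55 + 17
55 = 3·17 + 4
17 = 4·4 + 1
4 = 4·1 + 0
gcd = 1, so a unique solution mod 7054 exists.
Back-substitute for the Bézout coefficients:
1 = 17 − 4·4
1 = −4·55 + 13·17
1 = 13·402 − 95·55
1 = −95·1663 + 393·402
1 = 393·7054 − 1667·1663
So 1663·(-1667) ≡ 1 (mod 7054), giving 1663⁻¹ ≡ 5387.
x ≡ 1663⁻¹·4150 ≡ 5387·4150 ≡ 1924 (mod 7054).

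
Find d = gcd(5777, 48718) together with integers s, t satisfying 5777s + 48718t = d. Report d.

1

Euclidean algorithm:
48718 = 8×5777 + 2502
5777 = 2×2502 + 773
2502 = 3×773 + 183
773 = 4×183 + 41
183 = 4×41 + 19
41 = 2×19 + 3
19 = 6×3 + 1
3 = 3×1 + 0
gcd(5777, 48718) = 1.
Express as a combination:
1 = 19 − 6·3
1 = −6·41 + 13·19
1 = 13·183 − 58·41
1 = −58·773 + 245·183
1 = 245·2502 − 793·773
1 = −793·5777 + 1831·2502
1 = 1831·48718 − 15441·5777
So 1 = (1831)·48718 + (-15441)·5777.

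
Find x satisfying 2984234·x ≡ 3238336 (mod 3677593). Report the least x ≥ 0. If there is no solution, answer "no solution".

1158076

First find gcd(2984234, 3677593):
3677593 = 1*2984234 + 693359
2984234 = 4*693359 + 210798
693359 = 3*210798 + 60965
210798 = 3*60965 + 27903
60965 = 2*27903 + 5159
27903 = 5*5159 + 2108
5159 = 2*2108 + 943
2108 = 2*943 + 222
943 = 4*222 + 55
222 = 4*55 + 2
55 = 27*2 + 1
2 = 2*1 + 0
gcd = 1, so a unique solution mod 3677593 exists.
Back-substitute for the Bézout coefficients:
1 = 55 − 27·2
1 = −27·222 + 109·55
1 = 109·943 − 463·222
1 = −463·2108 + 1035·943
1 = 1035·5159 − 2533·2108
1 = −2533·27903 + 13700·5159
1 = 13700·60965 − 29933·27903
1 = −29933·210798 + 103499·60965
1 = 103499·693359 − 340430·210798
1 = −340430·2984234 + 1465219·693359
1 = 1465219·3677593 − 1805649·2984234
So 2984234·(-1805649) ≡ 1 (mod 3677593), giving 2984234⁻¹ ≡ 1871944.
x ≡ 2984234⁻¹·3238336 ≡ 1871944·3238336 ≡ 1158076 (mod 3677593).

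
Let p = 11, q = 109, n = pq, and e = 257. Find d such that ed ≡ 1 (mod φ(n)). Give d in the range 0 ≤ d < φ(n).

φ(n) = (p−1)(q−1) = 10·108 = 1080.
Need d with 257·d ≡ 1 (mod 1080). Apply the extended Euclidean algorithm:
1080 = 4·257 + 52
257 = 4·52 + 49
52 = 1·49 + 3
49 = 16·3 + 1
3 = 3·1 + 0
Back-substitute:
1 = 49 − 16·3
1 = −16·52 + 17·49
1 = 17·257 − 84·52
1 = −84·1080 + 353·257
So 257·353 ≡ 1 (mod 1080), hence d = 353.

353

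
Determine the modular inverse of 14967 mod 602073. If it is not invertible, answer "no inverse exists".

no inverse exists

Compute gcd(14967, 602073):
602073 = 40·14967 + 3393
14967 = 4·3393 + 1395
3393 = 2·1395 + 603
1395 = 2·603 + 189
603 = 3·189 + 36
189 = 5·36 + 9
36 = 4·9 + 0
Since gcd = 9 > 1, 14967 is not a unit mod 602073.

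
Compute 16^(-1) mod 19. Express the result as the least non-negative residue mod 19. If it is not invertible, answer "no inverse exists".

6

gcd(19, 16) by repeated division:
19 = 1·16 + 3
16 = 5·3 + 1
3 = 3·1 + 0
gcd = 1, so the inverse exists. Back-substitute:
1 = 16 − 5·3
1 = −5·19 + 6·16
So 16·6 ≡ 1 (mod 19).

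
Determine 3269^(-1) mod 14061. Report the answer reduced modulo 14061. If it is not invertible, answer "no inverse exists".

Run Euclid on (14061, 3269):
14061 = 4·3269 + 985
3269 = 3·985 + 314
985 = 3·314 + 43
314 = 7·43 + 13
43 = 3·13 + 4
13 = 3·4 + 1
4 = 4·1 + 0
The gcd is 1. Working backward:
1 = 13 − 3·4
1 = −3·43 + 10·13
1 = 10·314 − 73·43
1 = −73·985 + 229·314
1 = 229·3269 − 760·985
1 = −760·14061 + 3269·3269
So 3269·3269 ≡ 1 (mod 14061).

3269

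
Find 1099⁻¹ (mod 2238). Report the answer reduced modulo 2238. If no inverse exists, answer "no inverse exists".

gcd(2238, 1099) by repeated division:
2238 = 2·1099 + 40
1099 = 27·40 + 19
40 = 2·19 + 2
19 = 9·2 + 1
2 = 2·1 + 0
Since gcd(1099, 2238) = 1, back-substitute to write 1 as a combination:
1 = 19 − 9·2
1 = −9·40 + 19·19
1 = 19·1099 − 522·40
1 = −522·2238 + 1063·1099
So 1099·1063 ≡ 1 (mod 2238).

1063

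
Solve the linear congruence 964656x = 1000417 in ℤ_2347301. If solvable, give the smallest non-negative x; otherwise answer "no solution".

First find gcd(964656, 2347301):
2347301 = 2·964656 + 417989
964656 = 2·417989 + 128678
417989 = 3·128678 + 31955
128678 = 4·31955 + 858
31955 = 37·858 + 209
858 = 4·209 + 22
209 = 9·22 + 11
22 = 2·11 + 0
gcd = 11 and 11 | 1000417, so solutions exist. Divide through by 11: 87696x ≡ 90947 (mod 213391).
Now find 87696⁻¹ mod 213391:
213391 = 2·87696 + 37999
87696 = 2·37999 + 11698
37999 = 3·11698 + 2905
11698 = 4·2905 + 78
2905 = 37·78 + 19
78 = 4·19 + 2
19 = 9·2 + 1
2 = 2·1 + 0
Back-substitute:
1 = 19 − 9·2
1 = −9·78 + 37·19
1 = 37·2905 − 1378·78
1 = −1378·11698 + 5549·2905
1 = 5549·37999 − 18025·11698
1 = −18025·87696 + 41599·37999
1 = 41599·213391 − 101223·87696
So 87696·(-101223) ≡ 1 (mod 213391), i.e. 87696⁻¹ ≡ 112168.
Then x ≡ 112168·90947 ≡ 186341 (mod 213391); the smallest non-negative solution is x = 186341.

186341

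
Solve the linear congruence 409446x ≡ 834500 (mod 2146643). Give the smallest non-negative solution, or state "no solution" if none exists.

First find gcd(409446, 2146643):
2146643 = 5·409446 + 99413
409446 = 4·99413 + 11794
99413 = 8·11794 + 5061
11794 = 2·5061 + 1672
5061 = 3·1672 + 45
1672 = 37·45 + 7
45 = 6·7 + 3
7 = 2·3 + 1
3 = 3·1 + 0
gcd = 1, so a unique solution mod 2146643 exists.
Back-substitute for the Bézout coefficients:
1 = 7 − 2·3
1 = −2·45 + 13·7
1 = 13·1672 − 483·45
1 = −483·5061 + 1462·1672
1 = 1462·11794 − 3407·5061
1 = −3407·99413 + 28718·11794
1 = 28718·409446 − 118279·99413
1 = −118279·2146643 + 620113·409446
So 409446·(620113) ≡ 1 (mod 2146643), giving 409446⁻¹ ≡ 620113.
x ≡ 409446⁻¹·834500 ≡ 620113·834500 ≡ 1657062 (mod 2146643).

1657062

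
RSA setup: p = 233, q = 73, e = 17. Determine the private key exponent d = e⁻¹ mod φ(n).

φ(n) = (p−1)(q−1) = 232·72 = 16704.
Need d with 17·d ≡ 1 (mod 16704). Apply the extended Euclidean algorithm:
16704 = 982×17 + 10
17 = 1×10 + 7
10 = 1×7 + 3
7 = 2×3 + 1
3 = 3×1 + 0
Back-substitute:
1 = 7 − 2·3
1 = −2·10 + 3·7
1 = 3·17 − 5·10
1 = −5·16704 + 4913·17
So 17·4913 ≡ 1 (mod 16704), hence d = 4913.

4913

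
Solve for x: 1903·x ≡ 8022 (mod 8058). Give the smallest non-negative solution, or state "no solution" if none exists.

First find gcd(1903, 8058):
8058 = 4·1903 + 446
1903 = 4·446 + 119
446 = 3·119 + 89
119 = 1·89 + 30
89 = 2·30 + 29
30 = 1·29 + 1
29 = 29·1 + 0
gcd = 1, so a unique solution mod 8058 exists.
Back-substitute for the Bézout coefficients:
1 = 30 − 29
1 = −89 + 3·30
1 = 3·119 − 4·89
1 = −4·446 + 15·119
1 = 15·1903 − 64·446
1 = −64·8058 + 271·1903
So 1903·(271) ≡ 1 (mod 8058), giving 1903⁻¹ ≡ 271.
x ≡ 1903⁻¹·8022 ≡ 271·8022 ≡ 6360 (mod 8058).

6360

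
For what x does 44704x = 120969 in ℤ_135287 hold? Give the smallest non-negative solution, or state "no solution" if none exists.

First find gcd(44704, 135287):
135287 = 3*44704 + 1175
44704 = 38*1175 + 54
1175 = 21*54 + 41
54 = 1*41 + 13
41 = 3*13 + 2
13 = 6*2 + 1
2 = 2*1 + 0
gcd = 1, so a unique solution mod 135287 exists.
Back-substitute for the Bézout coefficients:
1 = 13 − 6·2
1 = −6·41 + 19·13
1 = 19·54 − 25·41
1 = −25·1175 + 544·54
1 = 544·44704 − 20697·1175
1 = −20697·135287 + 62635·44704
So 44704·(62635) ≡ 1 (mod 135287), giving 44704⁻¹ ≡ 62635.
x ≡ 44704⁻¹·120969 ≡ 62635·120969 ≡ 9593 (mod 135287).

9593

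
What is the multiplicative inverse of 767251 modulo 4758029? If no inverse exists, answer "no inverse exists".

Extended Euclidean algorithm:
4758029 = 6*767251 + 154523
767251 = 4*154523 + 149159
154523 = 1*149159 + 5364
149159 = 27*5364 + 4331
5364 = 1*4331 + 1033
4331 = 4*1033 + 199
1033 = 5*199 + 38
199 = 5*38 + 9
38 = 4*9 + 2
9 = 4*2 + 1
2 = 2*1 + 0
gcd = 1, so the inverse exists. Back-substitute:
1 = 9 − 4·2
1 = −4·38 + 17·9
1 = 17·199 − 89·38
1 = −89·1033 + 462·199
1 = 462·4331 − 1937·1033
1 = −1937·5364 + 2399·4331
1 = 2399·149159 − 66710·5364
1 = −66710·154523 + 69109·149159
1 = 69109·767251 − 343146·154523
1 = −343146·4758029 + 2127985·767251
So 767251·2127985 ≡ 1 (mod 4758029).

2127985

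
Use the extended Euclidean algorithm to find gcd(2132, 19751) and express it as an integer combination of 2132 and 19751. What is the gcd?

1

Apply Euclid's algorithm to 19751 and 2132:
19751 = 9·2132 + 563
2132 = 3·563 + 443
563 = 1·443 + 120
443 = 3·120 + 83
120 = 1·83 + 37
83 = 2·37 + 9
37 = 4·9 + 1
9 = 9·1 + 0
gcd(2132, 19751) = 1.
Back-substituting:
1 = 37 − 4·9
1 = −4·83 + 9·37
1 = 9·120 − 13·83
1 = −13·443 + 48·120
1 = 48·563 − 61·443
1 = −61·2132 + 231·563
1 = 231·19751 − 2140·2132
So 1 = (231)·19751 + (-2140)·2132.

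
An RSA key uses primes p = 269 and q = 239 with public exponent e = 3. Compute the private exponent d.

42523

φ(n) = (p−1)(q−1) = 268·238 = 63784.
Need d with 3·d ≡ 1 (mod 63784). Apply the extended Euclidean algorithm:
63784 = 21261·3 + 1
3 = 3·1 + 0
Back-substitute:
1 = 63784 − 21261·3
So 3·(-21261) ≡ 1 (mod 63784), hence d ≡ -21261 ≡ 42523 (mod 63784).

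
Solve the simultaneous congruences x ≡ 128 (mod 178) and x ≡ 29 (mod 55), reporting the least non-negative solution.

4044

Write x = 128 + 178·k. Then 178·k ≡ 29 − 128 ≡ 11 (mod 55).
Need 178⁻¹ mod 55. Extended Euclid on (55, 13):
55 = 4·13 + 3
13 = 4·3 + 1
3 = 3·1 + 0
Back-substitute:
1 = 13 − 4·3
1 = −4·55 + 17·13
178⁻¹ ≡ 17 (mod 55), so k ≡ 17·11 ≡ 22 (mod 55).
x = 128 + 178·22 = 4044.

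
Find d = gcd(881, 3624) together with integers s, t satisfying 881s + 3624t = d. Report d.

Repeated division:
3624 = 4×881 + 100
881 = 8×100 + 81
100 = 1×81 + 19
81 = 4×19 + 5
19 = 3×5 + 4
5 = 1×4 + 1
4 = 4×1 + 0
gcd(881, 3624) = 1.
Working backward:
1 = 5 − 4
1 = −19 + 4·5
1 = 4·81 − 17·19
1 = −17·100 + 21·81
1 = 21·881 − 185·100
1 = −185·3624 + 761·881
So 1 = (-185)·3624 + (761)·881.

1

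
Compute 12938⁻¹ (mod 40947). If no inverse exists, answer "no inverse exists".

gcd(40947, 12938) by repeated division:
40947 = 3×12938 + 2133
12938 = 6×2133 + 140
2133 = 15×140 + 33
140 = 4×33 + 8
33 = 4×8 + 1
8 = 8×1 + 0
Since gcd(12938, 40947) = 1, back-substitute to write 1 as a combination:
1 = 33 − 4·8
1 = −4·140 + 17·33
1 = 17·2133 − 259·140
1 = −259·12938 + 1571·2133
1 = 1571·40947 − 4972·12938
Thus 12938·(-4972) ≡ 1 (mod 40947); reducing, -4972 mod 40947 = 35975.

35975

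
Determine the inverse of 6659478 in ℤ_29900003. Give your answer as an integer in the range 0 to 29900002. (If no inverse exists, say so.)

Euclidean algorithm on 29900003, 6659478:
29900003 = 4*6659478 + 3262091
6659478 = 2*3262091 + 135296
3262091 = 24*135296 + 14987
135296 = 9*14987 + 413
14987 = 36*413 + 119
413 = 3*119 + 56
119 = 2*56 + 7
56 = 8*7 + 0
The gcd is 7, not 1, hence no inverse exists.

no inverse exists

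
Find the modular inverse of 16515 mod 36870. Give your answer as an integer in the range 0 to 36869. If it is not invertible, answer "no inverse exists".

no inverse exists

Euclidean algorithm on 36870, 16515:
36870 = 2·16515 + 3840
16515 = 4·3840 + 1155
3840 = 3·1155 + 375
1155 = 3·375 + 30
375 = 12·30 + 15
30 = 2·15 + 0
gcd(16515, 36870) = 15 ≠ 1, so 16515 has no multiplicative inverse modulo 36870.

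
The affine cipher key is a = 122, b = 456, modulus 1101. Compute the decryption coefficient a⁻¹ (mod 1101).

731

gcd(1101, 122) by repeated division:
1101 = 9×122 + 3
122 = 40×3 + 2
3 = 1×2 + 1
2 = 2×1 + 0
The gcd is 1. Working backward:
1 = 3 − 2
1 = −122 + 41·3
1 = 41·1101 − 370·122
So 122·(-370) ≡ 1 (mod 1101), and -370 ≡ 731 (mod 1101).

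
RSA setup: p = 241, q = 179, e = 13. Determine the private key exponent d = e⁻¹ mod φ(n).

19717

φ(n) = (p−1)(q−1) = 240·178 = 42720.
Need d with 13·d ≡ 1 (mod 42720). Apply the extended Euclidean algorithm:
42720 = 3286×13 + 2
13 = 6×2 + 1
2 = 2×1 + 0
Back-substitute:
1 = 13 − 6·2
1 = −6·42720 + 19717·13
So 13·19717 ≡ 1 (mod 42720), hence d = 19717.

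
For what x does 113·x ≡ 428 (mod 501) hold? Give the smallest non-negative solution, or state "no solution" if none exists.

First find gcd(113, 501):
501 = 4*113 + 49
113 = 2*49 + 15
49 = 3*15 + 4
15 = 3*4 + 3
4 = 1*3 + 1
3 = 3*1 + 0
gcd = 1, so a unique solution mod 501 exists.
Back-substitute for the Bézout coefficients:
1 = 4 − 3
1 = −15 + 4·4
1 = 4·49 − 13·15
1 = −13·113 + 30·49
1 = 30·501 − 133·113
So 113·(-133) ≡ 1 (mod 501), giving 113⁻¹ ≡ 368.
x ≡ 113⁻¹·428 ≡ 368·428 ≡ 190 (mod 501).

190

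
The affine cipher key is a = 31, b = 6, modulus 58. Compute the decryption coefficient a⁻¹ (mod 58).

15

Run Euclid on (58, 31):
58 = 1·31 + 27
31 = 1·27 + 4
27 = 6·4 + 3
4 = 1·3 + 1
3 = 3·1 + 0
The gcd is 1. Working backward:
1 = 4 − 3
1 = −27 + 7·4
1 = 7·31 − 8·27
1 = −8·58 + 15·31
So 31·15 ≡ 1 (mod 58).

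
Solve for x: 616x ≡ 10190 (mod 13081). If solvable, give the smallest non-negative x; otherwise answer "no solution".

First find gcd(616, 13081):
13081 = 21·616 + 145
616 = 4·145 + 36
145 = 4·36 + 1
36 = 36·1 + 0
gcd = 1, so a unique solution mod 13081 exists.
Back-substitute for the Bézout coefficients:
1 = 145 − 4·36
1 = −4·616 + 17·145
1 = 17·13081 − 361·616
So 616·(-361) ≡ 1 (mod 13081), giving 616⁻¹ ≡ 12720.
x ≡ 616⁻¹·10190 ≡ 12720·10190 ≡ 10252 (mod 13081).

10252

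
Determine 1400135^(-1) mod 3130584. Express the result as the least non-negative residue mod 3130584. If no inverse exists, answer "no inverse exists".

1864007

Run Euclid on (3130584, 1400135):
3130584 = 2*1400135 + 330314
1400135 = 4*330314 + 78879
330314 = 4*78879 + 14798
78879 = 5*14798 + 4889
14798 = 3*4889 + 131
4889 = 37*131 + 42
131 = 3*42 + 5
42 = 8*5 + 2
5 = 2*2 + 1
2 = 2*1 + 0
Since gcd(1400135, 3130584) = 1, back-substitute to write 1 as a combination:
1 = 5 − 2·2
1 = −2·42 + 17·5
1 = 17·131 − 53·42
1 = −53·4889 + 1978·131
1 = 1978·14798 − 5987·4889
1 = −5987·78879 + 31913·14798
1 = 31913·330314 − 133639·78879
1 = −133639·1400135 + 566469·330314
1 = 566469·3130584 − 1266577·1400135
Thus 1400135·(-1266577) ≡ 1 (mod 3130584); reducing, -1266577 mod 3130584 = 1864007.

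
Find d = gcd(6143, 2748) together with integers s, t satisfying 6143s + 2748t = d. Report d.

Apply Euclid's algorithm to 6143 and 2748:
6143 = 2×2748 + 647
2748 = 4×647 + 160
647 = 4×160 + 7
160 = 22×7 + 6
7 = 1×6 + 1
6 = 6×1 + 0
gcd(6143, 2748) = 1.
Back-substituting:
1 = 7 − 6
1 = −160 + 23·7
1 = 23·647 − 93·160
1 = −93·2748 + 395·647
1 = 395·6143 − 883·2748
So 1 = (395)·6143 + (-883)·2748.

1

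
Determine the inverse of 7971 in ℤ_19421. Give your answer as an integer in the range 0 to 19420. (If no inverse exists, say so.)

gcd(19421, 7971) by repeated division:
19421 = 2·7971 + 3479
7971 = 2·3479 + 1013
3479 = 3·1013 + 440
1013 = 2·440 + 133
440 = 3·133 + 41
133 = 3·41 + 10
41 = 4·10 + 1
10 = 10·1 + 0
gcd = 1, so the inverse exists. Back-substitute:
1 = 41 − 4·10
1 = −4·133 + 13·41
1 = 13·440 − 43·133
1 = −43·1013 + 99·440
1 = 99·3479 − 340·1013
1 = −340·7971 + 779·3479
1 = 779·19421 − 1898·7971
So 7971·(-1898) ≡ 1 (mod 19421), and -1898 ≡ 17523 (mod 19421).

17523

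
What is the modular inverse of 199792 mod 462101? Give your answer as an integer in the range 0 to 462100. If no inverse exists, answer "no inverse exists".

Apply the Euclidean algorithm to 462101 and 199792:
462101 = 2·199792 + 62517
199792 = 3·62517 + 12241
62517 = 5·12241 + 1312
12241 = 9·1312 + 433
1312 = 3·433 + 13
433 = 33·13 + 4
13 = 3·4 + 1
4 = 4·1 + 0
The gcd is 1. Working backward:
1 = 13 − 3·4
1 = −3·433 + 100·13
1 = 100·1312 − 303·433
1 = −303·12241 + 2827·1312
1 = 2827·62517 − 14438·12241
1 = −14438·199792 + 46141·62517
1 = 46141·462101 − 106720·199792
Thus 199792·(-106720) ≡ 1 (mod 462101); reducing, -106720 mod 462101 = 355381.

355381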